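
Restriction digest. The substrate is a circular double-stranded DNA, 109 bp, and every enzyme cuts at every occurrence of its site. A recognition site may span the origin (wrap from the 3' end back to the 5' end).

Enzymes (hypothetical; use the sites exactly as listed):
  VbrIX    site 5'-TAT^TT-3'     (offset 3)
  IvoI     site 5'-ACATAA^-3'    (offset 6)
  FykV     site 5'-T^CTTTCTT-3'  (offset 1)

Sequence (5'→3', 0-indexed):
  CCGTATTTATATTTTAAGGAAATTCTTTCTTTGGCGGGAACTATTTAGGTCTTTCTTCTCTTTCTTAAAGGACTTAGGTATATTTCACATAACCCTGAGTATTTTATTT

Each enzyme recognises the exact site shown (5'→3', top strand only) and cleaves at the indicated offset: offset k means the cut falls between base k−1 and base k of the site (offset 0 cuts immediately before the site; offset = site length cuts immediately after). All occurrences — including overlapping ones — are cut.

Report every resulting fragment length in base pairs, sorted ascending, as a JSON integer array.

Scan for sites:
  VbrIX (TATTT, off=3): starts [3, 9, 41, 80, 99, 104] → cuts [6, 12, 44, 83, 102, 107]
  IvoI (ACATAA, off=6): starts [86] → cuts [92]
  FykV (TCTTTCTT, off=1): starts [23, 49, 58] → cuts [24, 50, 59]

All cut coordinates (distinct, sorted): [6, 12, 24, 44, 50, 59, 83, 92, 102, 107]

Fragment lengths:
  6→12: 6 bp
  12→24: 12 bp
  24→44: 20 bp
  44→50: 6 bp
  50→59: 9 bp
  59→83: 24 bp
  83→92: 9 bp
  92→102: 10 bp
  102→107: 5 bp
  107→6 (wrap): 109-107+6 = 8 bp

[5,6,6,8,9,9,10,12,20,24]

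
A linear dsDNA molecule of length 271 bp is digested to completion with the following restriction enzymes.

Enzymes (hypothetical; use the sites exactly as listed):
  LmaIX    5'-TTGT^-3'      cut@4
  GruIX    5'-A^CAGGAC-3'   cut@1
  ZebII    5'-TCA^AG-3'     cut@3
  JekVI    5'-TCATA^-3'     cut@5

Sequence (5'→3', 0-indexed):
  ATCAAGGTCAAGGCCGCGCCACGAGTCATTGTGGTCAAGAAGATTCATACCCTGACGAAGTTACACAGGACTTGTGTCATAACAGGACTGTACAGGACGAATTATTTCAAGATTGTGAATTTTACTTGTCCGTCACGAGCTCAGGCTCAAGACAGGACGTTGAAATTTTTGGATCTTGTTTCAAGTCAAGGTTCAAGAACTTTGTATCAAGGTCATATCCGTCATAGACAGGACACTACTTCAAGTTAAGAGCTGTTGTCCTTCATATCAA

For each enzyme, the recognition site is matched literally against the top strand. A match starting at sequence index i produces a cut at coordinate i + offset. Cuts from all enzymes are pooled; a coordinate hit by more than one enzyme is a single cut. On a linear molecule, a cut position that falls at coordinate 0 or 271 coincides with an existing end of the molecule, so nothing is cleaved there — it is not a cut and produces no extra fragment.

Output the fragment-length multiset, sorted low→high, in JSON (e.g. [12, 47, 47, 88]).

[1,2,3,4,4,4,4,5,5,6,6,7,7,8,8,9,10,10,10,12,13,15,16,16,17,20,22,27]

Site scan:
  LmaIX TTGT/4: at [28, 71, 112, 125, 175, 201, 255] ⇒ [32, 75, 116, 129, 179, 205, 259]
  GruIX ACAGGAC/1: at [64, 81, 91, 151, 227] ⇒ [65, 82, 92, 152, 228]
  ZebII TCAAG/3: at [1, 7, 34, 106, 146, 180, 185, 192, 206, 240] ⇒ [4, 10, 37, 109, 149, 183, 188, 195, 209, 243]
  JekVI TCATA/5: at [44, 76, 212, 221, 262] ⇒ [49, 81, 217, 226, 267]

All cut coordinates (distinct, sorted): [4, 10, 32, 37, 49, 65, 75, 81, 82, 92, 109, 116, 129, 149, 152, 179, 183, 188, 195, 205, 209, 217, 226, 228, 243, 259, 267]

Fragments:
  [0,4): 4 bp
  [4,10): 6 bp
  [10,32): 22 bp
  [32,37): 5 bp
  [37,49): 12 bp
  [49,65): 16 bp
  [65,75): 10 bp
  [75,81): 6 bp
  [81,82): 1 bp
  [82,92): 10 bp
  [92,109): 17 bp
  [109,116): 7 bp
  [116,129): 13 bp
  [129,149): 20 bp
  [149,152): 3 bp
  [152,179): 27 bp
  [179,183): 4 bp
  [183,188): 5 bp
  [188,195): 7 bp
  [195,205): 10 bp
  [205,209): 4 bp
  [209,217): 8 bp
  [217,226): 9 bp
  [226,228): 2 bp
  [228,243): 15 bp
  [243,259): 16 bp
  [259,267): 8 bp
  [267,271): 4 bp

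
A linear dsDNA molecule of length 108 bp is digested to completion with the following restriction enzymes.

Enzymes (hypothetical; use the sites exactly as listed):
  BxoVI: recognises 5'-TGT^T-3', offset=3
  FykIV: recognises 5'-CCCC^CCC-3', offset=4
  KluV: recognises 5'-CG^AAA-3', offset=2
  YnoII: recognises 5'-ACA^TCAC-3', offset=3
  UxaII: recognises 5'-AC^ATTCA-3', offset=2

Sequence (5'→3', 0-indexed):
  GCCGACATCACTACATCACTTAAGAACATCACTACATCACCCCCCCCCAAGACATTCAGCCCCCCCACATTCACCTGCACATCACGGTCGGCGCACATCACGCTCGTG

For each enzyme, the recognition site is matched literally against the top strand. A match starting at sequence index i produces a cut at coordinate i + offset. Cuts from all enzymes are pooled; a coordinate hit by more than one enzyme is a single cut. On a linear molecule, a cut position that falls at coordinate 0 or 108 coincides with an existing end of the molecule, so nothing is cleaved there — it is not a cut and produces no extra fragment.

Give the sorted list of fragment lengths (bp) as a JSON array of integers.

Scan for sites:
  BxoVI (TGTT, off=3): no sites
  FykIV (CCCCCCC, off=4): starts [39, 40, 41, 59] → cuts [43, 44, 45, 63]
  KluV (CGAAA, off=2): no sites
  YnoII (ACATCAC, off=3): starts [4, 12, 25, 33, 78, 94] → cuts [7, 15, 28, 36, 81, 97]
  UxaII (ACATTCA, off=2): starts [51, 66] → cuts [53, 68]

All cut coordinates (distinct, sorted): [7, 15, 28, 36, 43, 44, 45, 53, 63, 68, 81, 97]

Fragment lengths:
  [0,7): 7 bp
  [7,15): 8 bp
  [15,28): 13 bp
  [28,36): 8 bp
  [36,43): 7 bp
  [43,44): 1 bp
  [44,45): 1 bp
  [45,53): 8 bp
  [53,63): 10 bp
  [63,68): 5 bp
  [68,81): 13 bp
  [81,97): 16 bp
  [97,108): 11 bp

[1,1,5,7,7,8,8,8,10,11,13,13,16]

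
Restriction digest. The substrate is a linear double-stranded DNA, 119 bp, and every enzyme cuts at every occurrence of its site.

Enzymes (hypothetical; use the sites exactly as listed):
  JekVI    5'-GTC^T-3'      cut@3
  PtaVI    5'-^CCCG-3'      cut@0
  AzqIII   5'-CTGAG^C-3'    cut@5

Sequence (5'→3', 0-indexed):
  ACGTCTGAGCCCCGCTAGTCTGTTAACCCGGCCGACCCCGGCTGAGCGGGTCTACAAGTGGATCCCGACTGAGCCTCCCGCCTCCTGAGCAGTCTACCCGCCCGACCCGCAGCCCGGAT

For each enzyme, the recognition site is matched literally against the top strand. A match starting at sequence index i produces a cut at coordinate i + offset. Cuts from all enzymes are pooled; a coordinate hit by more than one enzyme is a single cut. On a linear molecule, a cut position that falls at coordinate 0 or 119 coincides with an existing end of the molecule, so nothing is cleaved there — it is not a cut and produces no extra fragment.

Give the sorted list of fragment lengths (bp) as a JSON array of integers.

[1,2,3,4,4,5,5,5,6,6,7,7,10,10,10,10,11,13]

Site scan:
  JekVI (GTCT, off=3): starts [2, 17, 49, 91] → cuts [5, 20, 52, 94]
  PtaVI (CCCG, off=0): starts [10, 26, 36, 63, 76, 96, 100, 105, 112] → cuts [10, 26, 36, 63, 76, 96, 100, 105, 112]
  AzqIII (CTGAGC, off=5): starts [4, 41, 68, 84] → cuts [9, 46, 73, 89]

All cut coordinates (distinct, sorted): [5, 9, 10, 20, 26, 36, 46, 52, 63, 73, 76, 89, 94, 96, 100, 105, 112]

Fragments:
  [0,5): 5 bp
  [5,9): 4 bp
  [9,10): 1 bp
  [10,20): 10 bp
  [20,26): 6 bp
  [26,36): 10 bp
  [36,46): 10 bp
  [46,52): 6 bp
  [52,63): 11 bp
  [63,73): 10 bp
  [73,76): 3 bp
  [76,89): 13 bp
  [89,94): 5 bp
  [94,96): 2 bp
  [96,100): 4 bp
  [100,105): 5 bp
  [105,112): 7 bp
  [112,119): 7 bp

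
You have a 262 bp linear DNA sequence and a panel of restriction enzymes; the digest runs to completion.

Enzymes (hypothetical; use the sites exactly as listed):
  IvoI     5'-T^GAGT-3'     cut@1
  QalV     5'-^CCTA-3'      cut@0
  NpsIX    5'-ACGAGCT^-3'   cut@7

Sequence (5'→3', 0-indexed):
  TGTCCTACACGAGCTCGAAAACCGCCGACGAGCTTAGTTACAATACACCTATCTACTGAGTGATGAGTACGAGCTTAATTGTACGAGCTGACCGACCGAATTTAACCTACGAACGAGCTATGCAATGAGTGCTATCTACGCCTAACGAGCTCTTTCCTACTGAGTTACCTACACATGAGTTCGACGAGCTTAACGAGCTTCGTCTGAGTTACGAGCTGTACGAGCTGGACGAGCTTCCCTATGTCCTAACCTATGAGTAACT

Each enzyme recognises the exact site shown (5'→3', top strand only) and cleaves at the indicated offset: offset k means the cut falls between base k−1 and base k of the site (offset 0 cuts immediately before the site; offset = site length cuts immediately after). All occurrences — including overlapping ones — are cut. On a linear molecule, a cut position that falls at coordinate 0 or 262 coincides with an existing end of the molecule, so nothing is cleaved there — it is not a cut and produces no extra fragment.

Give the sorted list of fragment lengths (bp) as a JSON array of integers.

[2,3,4,5,5,6,6,6,7,7,7,8,9,9,9,9,10,11,11,12,12,13,14,14,14,14,16,19]

Scan for sites:
  IvoI (TGAGT, off=1): starts [56, 63, 125, 160, 175, 204, 253] → cuts [57, 64, 126, 161, 176, 205, 254]
  QalV (CCTA, off=0): starts [3, 47, 105, 140, 155, 167, 237, 244, 249] → cuts [3, 47, 105, 140, 155, 167, 237, 244, 249]
  NpsIX (ACGAGCT, off=7): starts [8, 27, 68, 82, 112, 144, 183, 192, 210, 219, 228] → cuts [15, 34, 75, 89, 119, 151, 190, 199, 217, 226, 235]

All cut coordinates (distinct, sorted): [3, 15, 34, 47, 57, 64, 75, 89, 105, 119, 126, 140, 151, 155, 161, 167, 176, 190, 199, 205, 217, 226, 235, 237, 244, 249, 254]

Fragment lengths:
  [0,3): 3 bp
  [3,15): 12 bp
  [15,34): 19 bp
  [34,47): 13 bp
  [47,57): 10 bp
  [57,64): 7 bp
  [64,75): 11 bp
  [75,89): 14 bp
  [89,105): 16 bp
  [105,119): 14 bp
  [119,126): 7 bp
  [126,140): 14 bp
  [140,151): 11 bp
  [151,155): 4 bp
  [155,161): 6 bp
  [161,167): 6 bp
  [167,176): 9 bp
  [176,190): 14 bp
  [190,199): 9 bp
  [199,205): 6 bp
  [205,217): 12 bp
  [217,226): 9 bp
  [226,235): 9 bp
  [235,237): 2 bp
  [237,244): 7 bp
  [244,249): 5 bp
  [249,254): 5 bp
  [254,262): 8 bp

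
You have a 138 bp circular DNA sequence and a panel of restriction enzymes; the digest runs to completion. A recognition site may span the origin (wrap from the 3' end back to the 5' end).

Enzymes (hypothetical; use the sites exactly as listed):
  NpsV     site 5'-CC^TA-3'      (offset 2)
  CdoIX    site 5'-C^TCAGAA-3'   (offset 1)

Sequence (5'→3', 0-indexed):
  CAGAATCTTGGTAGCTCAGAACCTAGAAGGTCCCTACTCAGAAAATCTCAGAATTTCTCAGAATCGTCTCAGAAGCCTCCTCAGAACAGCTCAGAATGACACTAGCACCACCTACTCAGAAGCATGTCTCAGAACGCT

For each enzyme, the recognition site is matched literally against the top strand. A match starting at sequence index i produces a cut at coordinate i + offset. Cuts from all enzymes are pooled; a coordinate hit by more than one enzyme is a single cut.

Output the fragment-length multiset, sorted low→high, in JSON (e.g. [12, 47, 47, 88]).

Site scan:
  NpsV CCTA/2: at [21, 32, 110] ⇒ [23, 34, 112]
  CdoIX CTCAGAA/1: at [14, 36, 46, 56, 67, 79, 89, 114, 127, 136] ⇒ [15, 37, 47, 57, 68, 80, 90, 115, 128, 137]

All cut coordinates (distinct, sorted): [15, 23, 34, 37, 47, 57, 68, 80, 90, 112, 115, 128, 137]

Fragment lengths:
  15→23: 8 bp
  23→34: 11 bp
  34→37: 3 bp
  37→47: 10 bp
  47→57: 10 bp
  57→68: 11 bp
  68→80: 12 bp
  80→90: 10 bp
  90→112: 22 bp
  112→115: 3 bp
  115→128: 13 bp
  128→137: 9 bp
  137→15 (wrap): 138-137+15 = 16 bp

[3,3,8,9,10,10,10,11,11,12,13,16,22]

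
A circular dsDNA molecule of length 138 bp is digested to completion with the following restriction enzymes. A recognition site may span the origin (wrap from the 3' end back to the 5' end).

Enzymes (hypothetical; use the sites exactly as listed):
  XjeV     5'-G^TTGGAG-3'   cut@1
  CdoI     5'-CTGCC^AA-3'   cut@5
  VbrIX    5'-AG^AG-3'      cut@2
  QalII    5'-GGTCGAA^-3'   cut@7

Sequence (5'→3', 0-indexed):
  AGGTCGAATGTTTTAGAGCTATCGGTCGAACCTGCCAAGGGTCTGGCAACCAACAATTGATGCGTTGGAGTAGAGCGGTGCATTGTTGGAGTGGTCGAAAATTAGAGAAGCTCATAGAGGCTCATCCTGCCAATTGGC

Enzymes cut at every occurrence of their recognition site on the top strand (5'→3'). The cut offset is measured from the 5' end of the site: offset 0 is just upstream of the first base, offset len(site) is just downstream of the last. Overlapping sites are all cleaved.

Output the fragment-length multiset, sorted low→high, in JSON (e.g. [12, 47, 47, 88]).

[6,6,8,9,12,12,14,14,14,15,28]

Scan for sites:
  XjeV (GTTGGAG, off=1): starts [63, 84] → cuts [64, 85]
  CdoI (CTGCCAA, off=5): starts [31, 126] → cuts [36, 131]
  VbrIX (AGAG, off=2): starts [14, 71, 103, 115] → cuts [16, 73, 105, 117]
  QalII (GGTCGAA, off=7): starts [1, 23, 92] → cuts [8, 30, 99]

Pooled cuts: [8, 16, 30, 36, 64, 73, 85, 99, 105, 117, 131]

Fragments:
  8→16: 8 bp
  16→30: 14 bp
  30→36: 6 bp
  36→64: 28 bp
  64→73: 9 bp
  73→85: 12 bp
  85→99: 14 bp
  99→105: 6 bp
  105→117: 12 bp
  117→131: 14 bp
  131→8 (wrap): 138-131+8 = 15 bp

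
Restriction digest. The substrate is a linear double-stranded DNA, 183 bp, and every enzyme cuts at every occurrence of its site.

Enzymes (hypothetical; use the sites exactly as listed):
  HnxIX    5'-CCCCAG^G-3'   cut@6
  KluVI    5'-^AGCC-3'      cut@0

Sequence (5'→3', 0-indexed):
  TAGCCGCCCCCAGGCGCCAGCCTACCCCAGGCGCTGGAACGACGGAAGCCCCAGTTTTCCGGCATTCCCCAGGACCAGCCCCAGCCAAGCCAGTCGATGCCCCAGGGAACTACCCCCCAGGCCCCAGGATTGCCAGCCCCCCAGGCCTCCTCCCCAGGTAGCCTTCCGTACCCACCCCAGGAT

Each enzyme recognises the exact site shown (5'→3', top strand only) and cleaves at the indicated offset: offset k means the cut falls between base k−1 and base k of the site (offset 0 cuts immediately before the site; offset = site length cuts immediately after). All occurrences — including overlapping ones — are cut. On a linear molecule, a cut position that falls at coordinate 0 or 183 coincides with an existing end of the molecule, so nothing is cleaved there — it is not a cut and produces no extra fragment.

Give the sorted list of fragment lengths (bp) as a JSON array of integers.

[1,2,3,4,5,5,6,7,7,10,12,12,13,15,16,18,21,26]

Site scan:
  HnxIX (CCCCAGG, off=6): starts [7, 24, 66, 99, 114, 121, 138, 151, 174] → cuts [13, 30, 72, 105, 120, 127, 144, 157, 180]
  KluVI (AGCC, off=0): starts [1, 18, 46, 76, 82, 87, 134, 159] → cuts [1, 18, 46, 76, 82, 87, 134, 159]

Pooled cuts: [1, 13, 18, 30, 46, 72, 76, 82, 87, 105, 120, 127, 134, 144, 157, 159, 180]

Fragment lengths:
  [0,1): 1 bp
  [1,13): 12 bp
  [13,18): 5 bp
  [18,30): 12 bp
  [30,46): 16 bp
  [46,72): 26 bp
  [72,76): 4 bp
  [76,82): 6 bp
  [82,87): 5 bp
  [87,105): 18 bp
  [105,120): 15 bp
  [120,127): 7 bp
  [127,134): 7 bp
  [134,144): 10 bp
  [144,157): 13 bp
  [157,159): 2 bp
  [159,180): 21 bp
  [180,183): 3 bp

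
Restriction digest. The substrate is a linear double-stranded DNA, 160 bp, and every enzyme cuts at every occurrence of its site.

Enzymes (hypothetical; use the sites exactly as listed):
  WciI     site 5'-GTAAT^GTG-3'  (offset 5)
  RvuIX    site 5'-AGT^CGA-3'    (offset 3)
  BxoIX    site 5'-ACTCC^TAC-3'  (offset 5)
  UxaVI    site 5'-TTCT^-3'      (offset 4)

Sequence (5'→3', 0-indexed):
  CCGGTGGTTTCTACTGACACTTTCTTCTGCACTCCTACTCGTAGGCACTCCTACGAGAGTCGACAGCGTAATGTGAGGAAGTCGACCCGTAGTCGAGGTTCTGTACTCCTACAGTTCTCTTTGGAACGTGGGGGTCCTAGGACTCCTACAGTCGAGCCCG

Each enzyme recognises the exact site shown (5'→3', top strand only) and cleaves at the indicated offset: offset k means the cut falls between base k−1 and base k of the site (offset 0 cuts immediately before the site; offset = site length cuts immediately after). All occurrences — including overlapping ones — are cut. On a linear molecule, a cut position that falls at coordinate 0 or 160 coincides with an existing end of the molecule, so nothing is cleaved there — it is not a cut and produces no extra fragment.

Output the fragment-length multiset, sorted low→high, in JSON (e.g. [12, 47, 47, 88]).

Scan for sites:
  WciI (GTAATGTG, off=5): starts [67] → cuts [72]
  RvuIX (AGTCGA, off=3): starts [57, 79, 90, 149] → cuts [60, 82, 93, 152]
  BxoIX (ACTCCTAC, off=5): starts [30, 46, 104, 141] → cuts [35, 51, 109, 146]
  UxaVI (TTCT, off=4): starts [8, 21, 24, 98, 114] → cuts [12, 25, 28, 102, 118]

All cut coordinates (distinct, sorted): [12, 25, 28, 35, 51, 60, 72, 82, 93, 102, 109, 118, 146, 152]

Fragment lengths:
  [0,12): 12 bp
  [12,25): 13 bp
  [25,28): 3 bp
  [28,35): 7 bp
  [35,51): 16 bp
  [51,60): 9 bp
  [60,72): 12 bp
  [72,82): 10 bp
  [82,93): 11 bp
  [93,102): 9 bp
  [102,109): 7 bp
  [109,118): 9 bp
  [118,146): 28 bp
  [146,152): 6 bp
  [152,160): 8 bp

[3,6,7,7,8,9,9,9,10,11,12,12,13,16,28]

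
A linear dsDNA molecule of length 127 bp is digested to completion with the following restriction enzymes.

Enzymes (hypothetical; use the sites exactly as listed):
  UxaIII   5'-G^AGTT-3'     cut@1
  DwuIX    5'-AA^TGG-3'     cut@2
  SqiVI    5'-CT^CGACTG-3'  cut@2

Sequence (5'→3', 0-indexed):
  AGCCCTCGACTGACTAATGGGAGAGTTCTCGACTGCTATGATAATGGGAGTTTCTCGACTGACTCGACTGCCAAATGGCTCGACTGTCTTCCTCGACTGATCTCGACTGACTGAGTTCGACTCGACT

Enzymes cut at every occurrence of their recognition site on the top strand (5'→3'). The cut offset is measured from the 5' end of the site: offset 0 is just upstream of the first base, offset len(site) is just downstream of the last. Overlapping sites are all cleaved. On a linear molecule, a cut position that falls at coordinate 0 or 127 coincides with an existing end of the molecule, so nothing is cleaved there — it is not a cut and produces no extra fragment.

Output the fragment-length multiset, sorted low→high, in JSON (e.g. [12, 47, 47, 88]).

Site scan:
  UxaIII (GAGTT, off=1): starts [22, 47, 112] → cuts [23, 48, 113]
  DwuIX (AATGG, off=2): starts [15, 42, 73] → cuts [17, 44, 75]
  SqiVI (CTCGACTG, off=2): starts [4, 27, 53, 62, 78, 91, 101] → cuts [6, 29, 55, 64, 80, 93, 103]

Pooled cuts: [6, 17, 23, 29, 44, 48, 55, 64, 75, 80, 93, 103, 113]

Fragment lengths:
  [0,6): 6 bp
  [6,17): 11 bp
  [17,23): 6 bp
  [23,29): 6 bp
  [29,44): 15 bp
  [44,48): 4 bp
  [48,55): 7 bp
  [55,64): 9 bp
  [64,75): 11 bp
  [75,80): 5 bp
  [80,93): 13 bp
  [93,103): 10 bp
  [103,113): 10 bp
  [113,127): 14 bp

[4,5,6,6,6,7,9,10,10,11,11,13,14,15]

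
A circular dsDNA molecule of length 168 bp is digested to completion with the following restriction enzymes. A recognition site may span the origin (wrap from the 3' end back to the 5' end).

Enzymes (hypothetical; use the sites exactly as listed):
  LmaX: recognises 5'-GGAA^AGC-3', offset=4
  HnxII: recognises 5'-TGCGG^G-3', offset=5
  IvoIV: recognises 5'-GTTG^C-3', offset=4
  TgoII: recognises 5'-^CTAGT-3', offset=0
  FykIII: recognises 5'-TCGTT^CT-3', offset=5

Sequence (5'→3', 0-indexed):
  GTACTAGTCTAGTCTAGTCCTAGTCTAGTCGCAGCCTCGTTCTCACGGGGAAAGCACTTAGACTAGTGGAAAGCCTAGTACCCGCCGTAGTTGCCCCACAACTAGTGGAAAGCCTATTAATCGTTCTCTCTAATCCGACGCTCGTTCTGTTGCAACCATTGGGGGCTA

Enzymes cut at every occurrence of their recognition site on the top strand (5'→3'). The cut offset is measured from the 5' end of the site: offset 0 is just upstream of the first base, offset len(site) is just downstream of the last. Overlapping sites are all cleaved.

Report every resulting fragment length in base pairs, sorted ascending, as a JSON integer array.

Site scan:
  LmaX (GGAAAGC, off=4): starts [48, 67, 106] → cuts [52, 71, 110]
  HnxII (TGCGGG, off=5): no sites
  IvoIV (GTTGC, off=4): starts [89, 148] → cuts [93, 152]
  TgoII (CTAGT, off=0): starts [3, 8, 13, 19, 24, 62, 74, 101, 165] → cuts [3, 8, 13, 19, 24, 62, 74, 101, 165]
  FykIII (TCGTTCT, off=5): starts [36, 120, 141] → cuts [41, 125, 146]

All cut coordinates (distinct, sorted): [3, 8, 13, 19, 24, 41, 52, 62, 71, 74, 93, 101, 110, 125, 146, 152, 165]

Fragments:
  3→8: 5 bp
  8→13: 5 bp
  13→19: 6 bp
  19→24: 5 bp
  24→41: 17 bp
  41→52: 11 bp
  52→62: 10 bp
  62→71: 9 bp
  71→74: 3 bp
  74→93: 19 bp
  93→101: 8 bp
  101→110: 9 bp
  110→125: 15 bp
  125→146: 21 bp
  146→152: 6 bp
  152→165: 13 bp
  165→3 (wrap): 168-165+3 = 6 bp

[3,5,5,5,6,6,6,8,9,9,10,11,13,15,17,19,21]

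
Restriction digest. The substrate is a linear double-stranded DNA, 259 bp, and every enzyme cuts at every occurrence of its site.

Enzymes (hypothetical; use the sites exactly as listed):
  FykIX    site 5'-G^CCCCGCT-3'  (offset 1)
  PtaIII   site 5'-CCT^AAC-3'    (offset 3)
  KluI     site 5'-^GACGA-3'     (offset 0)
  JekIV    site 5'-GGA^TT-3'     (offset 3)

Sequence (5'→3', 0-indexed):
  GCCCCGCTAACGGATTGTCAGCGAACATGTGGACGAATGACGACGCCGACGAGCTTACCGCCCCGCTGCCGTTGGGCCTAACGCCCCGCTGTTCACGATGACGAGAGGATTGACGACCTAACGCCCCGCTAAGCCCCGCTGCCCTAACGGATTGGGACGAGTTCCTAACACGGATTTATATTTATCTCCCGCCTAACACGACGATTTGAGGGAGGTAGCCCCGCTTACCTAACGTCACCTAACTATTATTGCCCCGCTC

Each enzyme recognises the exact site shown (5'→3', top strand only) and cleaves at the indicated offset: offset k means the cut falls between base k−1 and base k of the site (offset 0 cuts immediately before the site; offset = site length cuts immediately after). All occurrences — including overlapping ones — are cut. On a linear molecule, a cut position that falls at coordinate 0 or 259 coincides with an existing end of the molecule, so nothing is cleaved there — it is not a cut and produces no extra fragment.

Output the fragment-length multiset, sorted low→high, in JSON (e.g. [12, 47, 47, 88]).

[1,2,4,4,4,5,6,7,8,8,8,9,10,10,10,11,11,12,12,13,13,16,17,19,19,20]

Scan for sites:
  FykIX (GCCCCGCT, off=1): starts [0, 59, 82, 122, 132, 217, 250] → cuts [1, 60, 83, 123, 133, 218, 251]
  PtaIII (CCTAAC, off=3): starts [76, 116, 142, 163, 191, 227, 237] → cuts [79, 119, 145, 166, 194, 230, 240]
  KluI (GACGA, off=0): starts [31, 38, 47, 99, 111, 155, 199] → cuts [31, 38, 47, 99, 111, 155, 199]
  JekIV (GGATT, off=3): starts [11, 106, 148, 171] → cuts [14, 109, 151, 174]

Pooled cuts: [1, 14, 31, 38, 47, 60, 79, 83, 99, 109, 111, 119, 123, 133, 145, 151, 155, 166, 174, 194, 199, 218, 230, 240, 251]

Fragment lengths:
  [0,1): 1 bp
  [1,14): 13 bp
  [14,31): 17 bp
  [31,38): 7 bp
  [38,47): 9 bp
  [47,60): 13 bp
  [60,79): 19 bp
  [79,83): 4 bp
  [83,99): 16 bp
  [99,109): 10 bp
  [109,111): 2 bp
  [111,119): 8 bp
  [119,123): 4 bp
  [123,133): 10 bp
  [133,145): 12 bp
  [145,151): 6 bp
  [151,155): 4 bp
  [155,166): 11 bp
  [166,174): 8 bp
  [174,194): 20 bp
  [194,199): 5 bp
  [199,218): 19 bp
  [218,230): 12 bp
  [230,240): 10 bp
  [240,251): 11 bp
  [251,259): 8 bp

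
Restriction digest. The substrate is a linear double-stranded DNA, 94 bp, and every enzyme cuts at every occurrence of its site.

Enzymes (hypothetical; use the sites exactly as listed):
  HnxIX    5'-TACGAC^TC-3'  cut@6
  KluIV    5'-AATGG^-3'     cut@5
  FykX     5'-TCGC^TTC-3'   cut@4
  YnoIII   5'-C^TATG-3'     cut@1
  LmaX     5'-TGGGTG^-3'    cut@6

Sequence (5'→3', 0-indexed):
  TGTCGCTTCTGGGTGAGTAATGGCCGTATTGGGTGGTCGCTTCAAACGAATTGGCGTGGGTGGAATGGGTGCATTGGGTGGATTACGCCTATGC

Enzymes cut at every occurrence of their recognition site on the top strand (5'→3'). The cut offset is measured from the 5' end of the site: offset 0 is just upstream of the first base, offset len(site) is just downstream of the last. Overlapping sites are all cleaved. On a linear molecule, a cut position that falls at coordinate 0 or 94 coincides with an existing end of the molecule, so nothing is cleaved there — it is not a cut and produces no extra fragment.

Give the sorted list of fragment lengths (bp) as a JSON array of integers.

[3,5,5,6,6,8,9,9,9,12,22]

Scan for sites:
  HnxIX (TACGACTC, off=6): no sites
  KluIV (AATGG, off=5): starts [18, 63] → cuts [23, 68]
  FykX (TCGCTTC, off=4): starts [2, 36] → cuts [6, 40]
  YnoIII (CTATG, off=1): starts [88] → cuts [89]
  LmaX (TGGGTG, off=6): starts [9, 29, 56, 65, 74] → cuts [15, 35, 62, 71, 80]

All cut coordinates (distinct, sorted): [6, 15, 23, 35, 40, 62, 68, 71, 80, 89]

Fragment lengths:
  [0,6): 6 bp
  [6,15): 9 bp
  [15,23): 8 bp
  [23,35): 12 bp
  [35,40): 5 bp
  [40,62): 22 bp
  [62,68): 6 bp
  [68,71): 3 bp
  [71,80): 9 bp
  [80,89): 9 bp
  [89,94): 5 bp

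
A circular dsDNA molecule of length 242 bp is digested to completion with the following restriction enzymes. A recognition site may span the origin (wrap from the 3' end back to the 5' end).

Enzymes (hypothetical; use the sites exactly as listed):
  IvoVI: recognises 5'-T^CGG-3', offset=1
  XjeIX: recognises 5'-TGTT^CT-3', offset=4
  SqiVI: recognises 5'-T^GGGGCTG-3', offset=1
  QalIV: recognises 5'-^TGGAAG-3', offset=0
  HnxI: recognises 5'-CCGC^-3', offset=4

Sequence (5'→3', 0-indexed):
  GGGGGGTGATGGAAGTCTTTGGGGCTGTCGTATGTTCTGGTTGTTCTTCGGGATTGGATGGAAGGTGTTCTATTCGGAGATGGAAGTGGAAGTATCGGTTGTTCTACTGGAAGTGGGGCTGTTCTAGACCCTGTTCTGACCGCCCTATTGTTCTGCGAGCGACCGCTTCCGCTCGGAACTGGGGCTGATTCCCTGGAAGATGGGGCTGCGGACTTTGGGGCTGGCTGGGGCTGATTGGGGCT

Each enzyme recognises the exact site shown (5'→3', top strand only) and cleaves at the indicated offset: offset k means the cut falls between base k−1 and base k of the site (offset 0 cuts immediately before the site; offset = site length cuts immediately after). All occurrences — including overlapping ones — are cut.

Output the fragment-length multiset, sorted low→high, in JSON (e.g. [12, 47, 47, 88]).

[1,3,4,5,6,6,6,7,7,8,8,8,9,9,9,9,10,10,10,11,11,12,13,14,15,15,16]

Per-enzyme occurrences:
  IvoVI TCGG/1: at [47, 73, 94, 172] ⇒ [48, 74, 95, 173]
  XjeIX TGTTCT/4: at [32, 41, 65, 99, 119, 131, 148] ⇒ [36, 45, 69, 103, 123, 135, 152]
  SqiVI TGGGGCTG/1: at [19, 113, 179, 200, 215, 225, 235] ⇒ [20, 114, 180, 201, 216, 226, 236]
  QalIV TGGAAG/0: at [9, 58, 80, 86, 107, 193] ⇒ [9, 58, 80, 86, 107, 193]
  HnxI CCGC/4: at [139, 162, 168] ⇒ [143, 166, 172]

All cut coordinates (distinct, sorted): [9, 20, 36, 45, 48, 58, 69, 74, 80, 86, 95, 103, 107, 114, 123, 135, 143, 152, 166, 172, 173, 180, 193, 201, 216, 226, 236]

Fragment lengths:
  9→20: 11 bp
  20→36: 16 bp
  36→45: 9 bp
  45→48: 3 bp
  48→58: 10 bp
  58→69: 11 bp
  69→74: 5 bp
  74→80: 6 bp
  80→86: 6 bp
  86→95: 9 bp
  95→103: 8 bp
  103→107: 4 bp
  107→114: 7 bp
  114→123: 9 bp
  123→135: 12 bp
  135→143: 8 bp
  143→152: 9 bp
  152→166: 14 bp
  166→172: 6 bp
  172→173: 1 bp
  173→180: 7 bp
  180→193: 13 bp
  193→201: 8 bp
  201→216: 15 bp
  216→226: 10 bp
  226→236: 10 bp
  236→9 (wrap): 242-236+9 = 15 bp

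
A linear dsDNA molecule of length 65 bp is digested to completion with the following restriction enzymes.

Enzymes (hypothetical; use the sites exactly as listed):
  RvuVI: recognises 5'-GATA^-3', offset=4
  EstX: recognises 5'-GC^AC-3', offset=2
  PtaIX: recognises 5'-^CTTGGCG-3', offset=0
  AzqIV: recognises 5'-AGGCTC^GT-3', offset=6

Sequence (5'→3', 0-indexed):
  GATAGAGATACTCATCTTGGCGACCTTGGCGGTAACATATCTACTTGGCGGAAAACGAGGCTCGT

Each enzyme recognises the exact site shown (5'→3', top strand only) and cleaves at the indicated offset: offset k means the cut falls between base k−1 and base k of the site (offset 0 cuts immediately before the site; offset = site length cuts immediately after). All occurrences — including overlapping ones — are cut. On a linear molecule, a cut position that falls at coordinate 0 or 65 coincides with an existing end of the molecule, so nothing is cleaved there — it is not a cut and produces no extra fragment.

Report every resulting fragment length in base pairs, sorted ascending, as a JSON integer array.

Site scan:
  RvuVI (GATA, off=4): starts [0, 6] → cuts [4, 10]
  EstX (GCAC, off=2): no sites
  PtaIX (CTTGGCG, off=0): starts [15, 24, 43] → cuts [15, 24, 43]
  AzqIV (AGGCTCGT, off=6): starts [57] → cuts [63]

All cut coordinates (distinct, sorted): [4, 10, 15, 24, 43, 63]

Fragment lengths:
  [0,4): 4 bp
  [4,10): 6 bp
  [10,15): 5 bp
  [15,24): 9 bp
  [24,43): 19 bp
  [43,63): 20 bp
  [63,65): 2 bp

[2,4,5,6,9,19,20]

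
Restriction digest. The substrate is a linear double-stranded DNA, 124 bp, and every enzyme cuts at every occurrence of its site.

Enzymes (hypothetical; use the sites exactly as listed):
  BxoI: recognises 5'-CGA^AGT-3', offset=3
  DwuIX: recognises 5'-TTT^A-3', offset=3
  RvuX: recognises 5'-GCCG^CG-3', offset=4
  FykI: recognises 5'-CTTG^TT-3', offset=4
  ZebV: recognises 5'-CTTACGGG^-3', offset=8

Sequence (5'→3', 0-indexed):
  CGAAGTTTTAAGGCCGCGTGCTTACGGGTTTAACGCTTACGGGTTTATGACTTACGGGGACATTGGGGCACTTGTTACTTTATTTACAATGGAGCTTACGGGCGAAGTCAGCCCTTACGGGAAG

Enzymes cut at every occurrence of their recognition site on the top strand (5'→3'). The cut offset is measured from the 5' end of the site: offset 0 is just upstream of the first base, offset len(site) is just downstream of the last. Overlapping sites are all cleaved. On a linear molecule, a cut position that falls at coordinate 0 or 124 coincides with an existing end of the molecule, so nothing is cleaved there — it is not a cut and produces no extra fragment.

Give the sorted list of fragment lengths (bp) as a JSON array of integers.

[3,3,3,3,3,4,6,7,7,12,12,12,16,16,17]

Per-enzyme occurrences:
  BxoI CGAAGT/3: at [0, 102] ⇒ [3, 105]
  DwuIX TTTA/3: at [6, 28, 43, 78, 82] ⇒ [9, 31, 46, 81, 85]
  RvuX GCCGCG/4: at [12] ⇒ [16]
  FykI CTTGTT/4: at [70] ⇒ [74]
  ZebV CTTACGGG/8: at [20, 35, 50, 94, 113] ⇒ [28, 43, 58, 102, 121]

All cut coordinates (distinct, sorted): [3, 9, 16, 28, 31, 43, 46, 58, 74, 81, 85, 102, 105, 121]

Fragments:
  [0,3): 3 bp
  [3,9): 6 bp
  [9,16): 7 bp
  [16,28): 12 bp
  [28,31): 3 bp
  [31,43): 12 bp
  [43,46): 3 bp
  [46,58): 12 bp
  [58,74): 16 bp
  [74,81): 7 bp
  [81,85): 4 bp
  [85,102): 17 bp
  [102,105): 3 bp
  [105,121): 16 bp
  [121,124): 3 bp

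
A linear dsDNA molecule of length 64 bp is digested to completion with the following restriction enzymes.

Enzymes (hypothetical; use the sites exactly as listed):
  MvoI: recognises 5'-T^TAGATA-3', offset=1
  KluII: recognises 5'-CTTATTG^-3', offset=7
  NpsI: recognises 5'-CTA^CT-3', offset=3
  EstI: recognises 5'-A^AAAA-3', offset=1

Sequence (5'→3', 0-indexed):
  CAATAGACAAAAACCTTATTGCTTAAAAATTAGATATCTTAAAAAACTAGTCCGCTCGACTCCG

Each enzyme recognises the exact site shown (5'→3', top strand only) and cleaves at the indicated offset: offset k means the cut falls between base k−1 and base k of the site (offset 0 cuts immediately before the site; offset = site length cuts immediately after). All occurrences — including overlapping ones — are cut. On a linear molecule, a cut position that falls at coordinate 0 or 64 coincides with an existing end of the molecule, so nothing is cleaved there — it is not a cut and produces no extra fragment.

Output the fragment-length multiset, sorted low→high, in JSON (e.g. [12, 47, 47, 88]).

[1,4,5,9,11,12,22]

Site scan:
  MvoI TTAGATA/1: at [29] ⇒ [30]
  KluII CTTATTG/7: at [14] ⇒ [21]
  NpsI (CTACT, off=3): no sites
  EstI AAAAA/1: at [8, 24, 40, 41] ⇒ [9, 25, 41, 42]

All cut coordinates (distinct, sorted): [9, 21, 25, 30, 41, 42]

Fragment lengths:
  [0,9): 9 bp
  [9,21): 12 bp
  [21,25): 4 bp
  [25,30): 5 bp
  [30,41): 11 bp
  [41,42): 1 bp
  [42,64): 22 bp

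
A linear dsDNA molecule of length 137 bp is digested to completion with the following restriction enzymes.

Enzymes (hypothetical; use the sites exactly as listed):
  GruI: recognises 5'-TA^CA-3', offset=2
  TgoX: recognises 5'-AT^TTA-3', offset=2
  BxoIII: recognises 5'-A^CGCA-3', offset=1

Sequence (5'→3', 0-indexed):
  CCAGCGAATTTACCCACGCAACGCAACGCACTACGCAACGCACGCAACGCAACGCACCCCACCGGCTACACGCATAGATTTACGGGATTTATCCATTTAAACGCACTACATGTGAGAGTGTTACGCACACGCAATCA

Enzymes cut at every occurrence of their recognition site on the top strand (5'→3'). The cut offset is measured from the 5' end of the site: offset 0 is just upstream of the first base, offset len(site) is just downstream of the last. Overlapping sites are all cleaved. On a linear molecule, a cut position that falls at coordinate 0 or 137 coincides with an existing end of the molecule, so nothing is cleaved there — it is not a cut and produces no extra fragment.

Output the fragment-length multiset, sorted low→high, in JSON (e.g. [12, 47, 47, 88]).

[2,4,5,5,5,5,5,5,6,7,7,7,8,8,9,9,9,15,16]

Per-enzyme occurrences:
  GruI (TACA, off=2): starts [66, 106] → cuts [68, 108]
  TgoX (ATTTA, off=2): starts [7, 77, 86, 94] → cuts [9, 79, 88, 96]
  BxoIII (ACGCA, off=1): starts [15, 20, 25, 32, 37, 41, 46, 51, 69, 100, 122, 128] → cuts [16, 21, 26, 33, 38, 42, 47, 52, 70, 101, 123, 129]

All cut coordinates (distinct, sorted): [9, 16, 21, 26, 33, 38, 42, 47, 52, 68, 70, 79, 88, 96, 101, 108, 123, 129]

Fragment lengths:
  [0,9): 9 bp
  [9,16): 7 bp
  [16,21): 5 bp
  [21,26): 5 bp
  [26,33): 7 bp
  [33,38): 5 bp
  [38,42): 4 bp
  [42,47): 5 bp
  [47,52): 5 bp
  [52,68): 16 bp
  [68,70): 2 bp
  [70,79): 9 bp
  [79,88): 9 bp
  [88,96): 8 bp
  [96,101): 5 bp
  [101,108): 7 bp
  [108,123): 15 bp
  [123,129): 6 bp
  [129,137): 8 bp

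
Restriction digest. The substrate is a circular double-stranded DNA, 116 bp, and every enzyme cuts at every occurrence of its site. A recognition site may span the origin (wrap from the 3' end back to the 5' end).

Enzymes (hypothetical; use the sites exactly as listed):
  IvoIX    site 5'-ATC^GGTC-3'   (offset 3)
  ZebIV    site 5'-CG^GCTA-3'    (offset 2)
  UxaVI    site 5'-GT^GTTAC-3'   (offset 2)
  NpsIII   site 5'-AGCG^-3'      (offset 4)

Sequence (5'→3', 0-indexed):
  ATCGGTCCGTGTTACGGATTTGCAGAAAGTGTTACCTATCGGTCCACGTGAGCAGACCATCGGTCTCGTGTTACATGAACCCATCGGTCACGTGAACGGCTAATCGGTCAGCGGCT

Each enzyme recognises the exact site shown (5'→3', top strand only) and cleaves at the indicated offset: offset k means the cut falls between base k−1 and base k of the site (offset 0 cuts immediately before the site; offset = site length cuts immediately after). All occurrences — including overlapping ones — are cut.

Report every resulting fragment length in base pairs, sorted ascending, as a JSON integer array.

[6,7,7,8,8,10,13,16,20,21]

Site scan:
  IvoIX (ATCGGTC, off=3): starts [0, 37, 58, 82, 102] → cuts [3, 40, 61, 85, 105]
  ZebIV (CGGCTA, off=2): starts [96, 111] → cuts [98, 113]
  UxaVI (GTGTTAC, off=2): starts [8, 28, 67] → cuts [10, 30, 69]
  NpsIII (AGCG, off=4): starts [109] → cuts [113]

All cut coordinates (distinct, sorted): [3, 10, 30, 40, 61, 69, 85, 98, 105, 113]

Fragments:
  3→10: 7 bp
  10→30: 20 bp
  30→40: 10 bp
  40→61: 21 bp
  61→69: 8 bp
  69→85: 16 bp
  85→98: 13 bp
  98→105: 7 bp
  105→113: 8 bp
  113→3 (wrap): 116-113+3 = 6 bp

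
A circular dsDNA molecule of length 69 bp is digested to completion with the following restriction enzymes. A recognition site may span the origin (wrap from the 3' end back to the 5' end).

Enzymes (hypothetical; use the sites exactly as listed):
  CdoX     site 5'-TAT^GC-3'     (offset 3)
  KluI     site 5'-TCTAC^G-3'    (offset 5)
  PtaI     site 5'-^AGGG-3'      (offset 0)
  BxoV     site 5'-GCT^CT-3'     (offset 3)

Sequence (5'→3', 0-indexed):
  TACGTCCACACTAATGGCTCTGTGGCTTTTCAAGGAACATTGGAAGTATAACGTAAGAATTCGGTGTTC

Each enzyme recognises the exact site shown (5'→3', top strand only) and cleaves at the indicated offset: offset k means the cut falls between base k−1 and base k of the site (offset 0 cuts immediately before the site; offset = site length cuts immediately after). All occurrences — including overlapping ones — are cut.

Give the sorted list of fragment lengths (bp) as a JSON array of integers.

Per-enzyme occurrences:
  CdoX (TATGC, off=3): no sites
  KluI (TCTACG, off=5): starts [67] → cuts [3]
  PtaI (AGGG, off=0): no sites
  BxoV (GCTCT, off=3): starts [16] → cuts [19]

Pooled cuts: [3, 19]

Fragment lengths:
  3→19: 16 bp
  19→3 (wrap): 69-19+3 = 53 bp

[16,53]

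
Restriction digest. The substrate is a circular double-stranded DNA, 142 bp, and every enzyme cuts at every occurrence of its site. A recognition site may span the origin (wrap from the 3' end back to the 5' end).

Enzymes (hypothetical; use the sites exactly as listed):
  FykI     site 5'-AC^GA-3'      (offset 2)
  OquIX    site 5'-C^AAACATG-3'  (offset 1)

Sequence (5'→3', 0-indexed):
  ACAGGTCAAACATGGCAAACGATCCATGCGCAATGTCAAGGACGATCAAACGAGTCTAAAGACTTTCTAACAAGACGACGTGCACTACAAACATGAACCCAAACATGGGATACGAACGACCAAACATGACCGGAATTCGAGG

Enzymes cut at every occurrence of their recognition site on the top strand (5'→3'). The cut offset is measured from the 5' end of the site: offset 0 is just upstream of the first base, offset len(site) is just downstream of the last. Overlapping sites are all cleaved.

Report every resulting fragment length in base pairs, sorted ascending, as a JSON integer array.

Per-enzyme occurrences:
  FykI ACGA/2: at [18, 41, 49, 74, 111, 115] ⇒ [20, 43, 51, 76, 113, 117]
  OquIX CAAACATG/1: at [6, 87, 99, 120] ⇒ [7, 88, 100, 121]

All cut coordinates (distinct, sorted): [7, 20, 43, 51, 76, 88, 100, 113, 117, 121]

Fragments:
  7→20: 13 bp
  20→43: 23 bp
  43→51: 8 bp
  51→76: 25 bp
  76→88: 12 bp
  88→100: 12 bp
  100→113: 13 bp
  113→117: 4 bp
  117→121: 4 bp
  121→7 (wrap): 142-121+7 = 28 bp

[4,4,8,12,12,13,13,23,25,28]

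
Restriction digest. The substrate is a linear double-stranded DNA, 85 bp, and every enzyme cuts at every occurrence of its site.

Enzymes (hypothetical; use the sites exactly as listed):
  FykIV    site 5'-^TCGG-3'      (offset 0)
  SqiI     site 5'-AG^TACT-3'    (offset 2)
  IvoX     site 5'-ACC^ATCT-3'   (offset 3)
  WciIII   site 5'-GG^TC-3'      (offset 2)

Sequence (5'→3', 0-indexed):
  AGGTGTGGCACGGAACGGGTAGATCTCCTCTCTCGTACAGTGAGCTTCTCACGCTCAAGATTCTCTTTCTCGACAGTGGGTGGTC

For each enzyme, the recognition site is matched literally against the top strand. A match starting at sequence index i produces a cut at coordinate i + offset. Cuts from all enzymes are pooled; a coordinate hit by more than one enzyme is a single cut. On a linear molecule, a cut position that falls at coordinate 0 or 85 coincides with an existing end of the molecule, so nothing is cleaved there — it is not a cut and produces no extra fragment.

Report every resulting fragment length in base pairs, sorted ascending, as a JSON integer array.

[2,83]

Site scan:
  FykIV (TCGG, off=0): no sites
  SqiI (AGTACT, off=2): no sites
  IvoX (ACCATCT, off=3): no sites
  WciIII GGTC/2: at [81] ⇒ [83]

All cut coordinates (distinct, sorted): [83]

Fragments:
  [0,83): 83 bp
  [83,85): 2 bp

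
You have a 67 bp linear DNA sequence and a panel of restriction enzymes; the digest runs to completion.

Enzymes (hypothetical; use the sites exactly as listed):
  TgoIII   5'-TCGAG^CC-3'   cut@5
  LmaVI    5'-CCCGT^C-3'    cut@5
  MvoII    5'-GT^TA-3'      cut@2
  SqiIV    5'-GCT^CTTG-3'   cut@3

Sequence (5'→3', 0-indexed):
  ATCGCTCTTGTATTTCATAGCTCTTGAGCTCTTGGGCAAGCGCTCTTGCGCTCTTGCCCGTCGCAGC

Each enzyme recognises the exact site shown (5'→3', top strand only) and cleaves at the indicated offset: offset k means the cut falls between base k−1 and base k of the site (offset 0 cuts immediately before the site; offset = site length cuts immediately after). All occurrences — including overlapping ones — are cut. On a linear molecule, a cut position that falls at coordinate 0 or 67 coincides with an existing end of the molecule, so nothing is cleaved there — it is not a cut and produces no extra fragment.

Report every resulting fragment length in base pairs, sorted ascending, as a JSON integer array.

Site scan:
  TgoIII (TCGAGCC, off=5): no sites
  LmaVI (CCCGTC, off=5): starts [56] → cuts [61]
  MvoII (GTTA, off=2): no sites
  SqiIV (GCTCTTG, off=3): starts [3, 19, 27, 41, 49] → cuts [6, 22, 30, 44, 52]

Pooled cuts: [6, 22, 30, 44, 52, 61]

Fragment lengths:
  [0,6): 6 bp
  [6,22): 16 bp
  [22,30): 8 bp
  [30,44): 14 bp
  [44,52): 8 bp
  [52,61): 9 bp
  [61,67): 6 bp

[6,6,8,8,9,14,16]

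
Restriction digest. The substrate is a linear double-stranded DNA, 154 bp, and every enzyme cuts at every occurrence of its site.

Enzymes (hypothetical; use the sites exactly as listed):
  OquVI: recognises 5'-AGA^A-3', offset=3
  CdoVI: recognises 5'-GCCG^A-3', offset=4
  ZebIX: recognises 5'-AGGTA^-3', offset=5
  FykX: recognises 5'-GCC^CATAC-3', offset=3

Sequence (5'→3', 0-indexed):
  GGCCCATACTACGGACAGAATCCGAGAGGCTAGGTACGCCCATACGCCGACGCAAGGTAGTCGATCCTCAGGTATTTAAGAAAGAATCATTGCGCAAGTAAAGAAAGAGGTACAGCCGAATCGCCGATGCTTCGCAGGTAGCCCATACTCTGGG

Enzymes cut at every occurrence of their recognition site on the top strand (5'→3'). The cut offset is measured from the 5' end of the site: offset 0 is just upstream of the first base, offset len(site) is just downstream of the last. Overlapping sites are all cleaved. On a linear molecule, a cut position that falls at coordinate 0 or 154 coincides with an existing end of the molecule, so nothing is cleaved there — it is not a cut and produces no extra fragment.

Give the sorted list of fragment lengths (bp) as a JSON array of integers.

[3,4,4,4,6,7,8,8,9,10,11,14,15,15,17,19]

Site scan:
  OquVI (AGAA, off=3): starts [16, 78, 82, 101] → cuts [19, 81, 85, 104]
  CdoVI (GCCGA, off=4): starts [45, 114, 122] → cuts [49, 118, 126]
  ZebIX (AGGTA, off=5): starts [31, 54, 69, 107, 135] → cuts [36, 59, 74, 112, 140]
  FykX (GCCCATAC, off=3): starts [1, 37, 140] → cuts [4, 40, 143]

All cut coordinates (distinct, sorted): [4, 19, 36, 40, 49, 59, 74, 81, 85, 104, 112, 118, 126, 140, 143]

Fragments:
  [0,4): 4 bp
  [4,19): 15 bp
  [19,36): 17 bp
  [36,40): 4 bp
  [40,49): 9 bp
  [49,59): 10 bp
  [59,74): 15 bp
  [74,81): 7 bp
  [81,85): 4 bp
  [85,104): 19 bp
  [104,112): 8 bp
  [112,118): 6 bp
  [118,126): 8 bp
  [126,140): 14 bp
  [140,143): 3 bp
  [143,154): 11 bp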